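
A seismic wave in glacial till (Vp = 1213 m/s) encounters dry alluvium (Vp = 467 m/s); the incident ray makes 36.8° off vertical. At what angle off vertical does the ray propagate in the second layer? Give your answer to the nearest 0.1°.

13.3°

Snell's law: sin θ₂ = (V₂/V₁)·sin θ₁ = (467/1213)·sin 36.8° = 0.2306.
θ₂ = arcsin 0.2306 = 13.33° from the normal.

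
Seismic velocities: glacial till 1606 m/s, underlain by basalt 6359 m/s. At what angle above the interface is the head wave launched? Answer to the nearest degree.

75°

At critical incidence the refracted ray runs along the interface (θ₂ = 90°), so sin θ_c = V₁/V₂.
θ_c = arcsin(1606/6359) = arcsin 0.2526 = 14.63°.
Measured from the interface: 90° − 14.63° = 75.37°.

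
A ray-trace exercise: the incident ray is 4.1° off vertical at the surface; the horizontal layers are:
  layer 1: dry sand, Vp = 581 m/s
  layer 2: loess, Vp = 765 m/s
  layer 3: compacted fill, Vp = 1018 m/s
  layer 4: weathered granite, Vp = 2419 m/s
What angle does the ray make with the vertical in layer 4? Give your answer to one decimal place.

Ray parameter p = sin 4.1° / 581 = 1.2306e-04 s/m.
sin θ_4 = p·V_4 = 1.2306e-04 × 2419 = 0.2977.
θ_4 = arcsin 0.2977 = 17.32°.

17.3°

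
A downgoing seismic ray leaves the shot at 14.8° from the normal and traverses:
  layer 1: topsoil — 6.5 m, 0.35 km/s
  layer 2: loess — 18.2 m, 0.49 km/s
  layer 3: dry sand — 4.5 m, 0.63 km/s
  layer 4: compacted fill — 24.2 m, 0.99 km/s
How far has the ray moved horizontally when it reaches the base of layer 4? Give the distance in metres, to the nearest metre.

36 m

Ray parameter p = sin 14.8° / 0.35 km/s = 7.2985e-01 s/km.
Layer 1: θ = 14.80°; offset = 6.5·tan 14.80° = 1.717 m.
Layer 2: sin θ = p·0.49 = 0.3576 → θ = 20.95°; offset = 18.2·tan 20.95° = 6.970 m.
Layer 3: sin θ = p·0.63 = 0.4598 → θ = 27.37°; offset = 4.5·tan 27.37° = 2.330 m.
Layer 4: sin θ = p·0.99 = 0.7225 → θ = 46.27°; offset = 24.2·tan 46.27° = 25.293 m.
Total horizontal offset = 36.310 m.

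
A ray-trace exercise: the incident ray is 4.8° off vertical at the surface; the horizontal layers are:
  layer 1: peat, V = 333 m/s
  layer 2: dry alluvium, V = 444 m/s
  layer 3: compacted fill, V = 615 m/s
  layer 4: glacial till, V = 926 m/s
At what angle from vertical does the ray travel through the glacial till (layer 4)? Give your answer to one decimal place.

Snell's law across each interface conserves sin θ / V, so sin θ_4 = V_4·sin θ₁/V₁.
sin θ_4 = 926 × sin 4.8° / 333 = 0.2327.
θ_4 = arcsin 0.2327 = 13.46°.

13.5°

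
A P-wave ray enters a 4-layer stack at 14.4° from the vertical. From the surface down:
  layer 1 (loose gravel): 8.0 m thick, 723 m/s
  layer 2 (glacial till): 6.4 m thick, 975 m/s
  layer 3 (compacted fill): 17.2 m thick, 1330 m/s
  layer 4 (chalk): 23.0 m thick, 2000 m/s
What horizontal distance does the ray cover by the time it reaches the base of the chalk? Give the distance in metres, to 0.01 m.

34.98 m

Apply Snell's law at each interface; in layer i the horizontal offset is hᵢ·tan θᵢ.
Layer 1: θ = 14.40°; offset = 8.0·tan 14.40° = 2.0541 m.
Layer 2: sin θ = 975·sin 14.4°/723 = 0.3354, θ = 19.60°; offset = 6.4·tan 19.60° = 2.2783 m.
Layer 3: sin θ = 1330·sin 14.4°/723 = 0.4575, θ = 27.22°; offset = 17.2·tan 27.22° = 8.8489 m.
Layer 4: sin θ = 2000·sin 14.4°/723 = 0.6879, θ = 43.47°; offset = 23.0·tan 43.47° = 21.8012 m.
Σ offsets = 34.9824 m.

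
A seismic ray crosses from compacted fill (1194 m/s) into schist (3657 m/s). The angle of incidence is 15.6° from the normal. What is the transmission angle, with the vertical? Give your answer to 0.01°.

55.45°

Snell's law: sin θ₂ = (V₂/V₁)·sin θ₁ = (3657/1194)·sin 15.6° = 0.8237.
θ₂ = sin⁻¹(0.8237) = 55.45° (from vertical).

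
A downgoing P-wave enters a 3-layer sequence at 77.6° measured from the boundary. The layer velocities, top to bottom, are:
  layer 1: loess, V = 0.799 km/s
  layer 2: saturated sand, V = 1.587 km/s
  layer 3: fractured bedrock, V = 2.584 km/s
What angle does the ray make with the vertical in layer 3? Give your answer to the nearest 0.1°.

From the normal: θ₁ = 90° − 77.6° = 12.4°.
Ray parameter p = sin 12.4° / 0.799 = 2.6876e-01 s/km.
sin θ_3 = p·V_3 = 2.6876e-01 × 2.584 = 0.6945.
θ_3 = arcsin 0.6945 = 43.98°.

44.0°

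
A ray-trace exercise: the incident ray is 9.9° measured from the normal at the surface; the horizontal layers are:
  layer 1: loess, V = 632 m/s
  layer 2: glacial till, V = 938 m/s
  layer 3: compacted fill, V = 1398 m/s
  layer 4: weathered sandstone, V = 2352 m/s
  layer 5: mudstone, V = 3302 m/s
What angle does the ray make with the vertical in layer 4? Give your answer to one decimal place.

39.8°

Ray parameter p = sin 9.9° / 632 = 2.7204e-04 s/m.
sin θ_4 = p·V_4 = 2.7204e-04 × 2352 = 0.6398.
θ_4 = 39.78° from the vertical.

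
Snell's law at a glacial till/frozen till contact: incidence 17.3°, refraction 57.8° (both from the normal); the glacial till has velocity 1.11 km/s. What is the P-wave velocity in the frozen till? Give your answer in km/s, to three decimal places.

Snell's law: sin 17.3°/V₁ = sin 57.8°/V₂.
V₂ = V₁·sin 57.8°/sin 17.3° = 1.11 × 2.8455 = 3.159 km/s.

3.159 km/s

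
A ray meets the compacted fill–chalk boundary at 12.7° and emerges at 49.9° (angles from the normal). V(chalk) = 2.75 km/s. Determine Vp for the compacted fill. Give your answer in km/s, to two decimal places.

0.79 km/s

Snell's law: sin 12.7°/V₁ = sin 49.9°/V₂.
V₁ = V₂·sin 12.7°/sin 49.9° = 2.75 × 0.2874 = 0.79 km/s.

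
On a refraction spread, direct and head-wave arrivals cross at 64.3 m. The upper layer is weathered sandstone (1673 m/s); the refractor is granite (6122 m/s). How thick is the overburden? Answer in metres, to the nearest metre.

x_cross = 2h·√((V₂+V₁)/(V₂−V₁)) → h = x_cross / (2·√((V₂+V₁)/(V₂−V₁))).
√((V₂+V₁)/(V₂−V₁)) = √((6122+1673)/(6122−1673)) = 1.3237.
h = 64.3 / (2·1.3237) = 24.29 m.

24 m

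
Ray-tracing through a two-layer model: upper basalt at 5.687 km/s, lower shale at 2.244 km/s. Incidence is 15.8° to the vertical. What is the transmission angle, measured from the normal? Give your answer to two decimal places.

6.17°

Snell's law: sin θ₂ = (V₂/V₁)·sin θ₁ = (2.244/5.687)·sin 15.8° = 0.1074.
θ₂ = sin⁻¹(0.1074) = 6.17° (from vertical).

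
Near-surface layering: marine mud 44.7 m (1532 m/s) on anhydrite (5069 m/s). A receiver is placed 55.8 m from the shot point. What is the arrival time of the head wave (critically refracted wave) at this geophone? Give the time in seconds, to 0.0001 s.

θ_c = arcsin(V₁/V₂) = arcsin(1532/5069) = 17.59°, cos θ_c = 0.9532.
Intercept time tᵢ = 2h cos θ_c / V₁ = 2·44.7·0.9532/1532 = 0.05563 s.
t = x/V₂ + tᵢ = 55.8/5069 + 0.05563 = 0.06663 s.

0.0666 s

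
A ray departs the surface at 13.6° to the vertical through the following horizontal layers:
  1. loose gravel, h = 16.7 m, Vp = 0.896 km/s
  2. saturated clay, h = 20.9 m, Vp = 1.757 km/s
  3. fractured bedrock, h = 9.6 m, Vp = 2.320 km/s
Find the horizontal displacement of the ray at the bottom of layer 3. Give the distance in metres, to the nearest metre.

Ray parameter p = sin 13.6° / 0.896 km/s = 2.6244e-01 s/km.
Layer 1: θ = 13.60°; offset = 16.7·tan 13.60° = 4.040 m.
Layer 2: sin θ = p·1.757 = 0.4611 → θ = 27.46°; offset = 20.9·tan 27.46° = 10.860 m.
Layer 3: sin θ = p·2.320 = 0.6089 → θ = 37.51°; offset = 9.6·tan 37.51° = 7.368 m.
Total horizontal offset = 22.269 m.

22 m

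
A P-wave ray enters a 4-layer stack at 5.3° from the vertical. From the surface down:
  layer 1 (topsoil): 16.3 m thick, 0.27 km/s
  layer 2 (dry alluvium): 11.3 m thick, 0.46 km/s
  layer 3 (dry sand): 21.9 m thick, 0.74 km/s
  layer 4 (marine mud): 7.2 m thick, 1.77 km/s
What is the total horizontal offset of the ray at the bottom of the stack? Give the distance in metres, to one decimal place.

14.5 m

Ray parameter p = sin 5.3° / 0.27 km/s = 3.4211e-01 s/km.
Layer 1: θ = 5.30°; offset = 16.3·tan 5.30° = 1.512 m.
Layer 2: sin θ = p·0.46 = 0.1574 → θ = 9.05°; offset = 11.3·tan 9.05° = 1.801 m.
Layer 3: sin θ = p·0.74 = 0.2532 → θ = 14.66°; offset = 21.9·tan 14.66° = 5.731 m.
Layer 4: sin θ = p·1.77 = 0.6055 → θ = 37.27°; offset = 7.2·tan 37.27° = 5.479 m.
Summing the layer offsets gives 14.522 m.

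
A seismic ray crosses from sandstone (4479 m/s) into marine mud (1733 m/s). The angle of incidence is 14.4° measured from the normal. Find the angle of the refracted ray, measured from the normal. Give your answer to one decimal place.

5.5°

sin θ₁/V₁ = sin θ₂/V₂ ⇒ sin θ₂ = 1733·sin 14.4°/4479 = 1733·0.2487/4479 = 0.0962.
θ₂ = sin⁻¹(0.0962) = 5.52° (from vertical).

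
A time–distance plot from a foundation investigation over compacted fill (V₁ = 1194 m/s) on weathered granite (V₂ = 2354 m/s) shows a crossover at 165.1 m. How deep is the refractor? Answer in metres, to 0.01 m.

h = (x_cross/2)·√((V₂−V₁)/(V₂+V₁)).
(V₂−V₁)/(V₂+V₁) = (2354−1194)/(2354+1194) = 0.3269; √ = 0.5718.
h = (165.1/2)·0.5718 = 47.20 m.

47.20 m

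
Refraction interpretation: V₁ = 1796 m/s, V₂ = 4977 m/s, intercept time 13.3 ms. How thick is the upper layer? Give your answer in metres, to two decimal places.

12.81 m

h = tᵢ·V₁·V₂ / (2·√(V₂²−V₁²)).
√(V₂²−V₁²) = √(4977² − 1796²) = 4641.6 m/s.
h = 0.0133 s × 1796 × 4977 / (2 × 4641.6) = 12.81 m.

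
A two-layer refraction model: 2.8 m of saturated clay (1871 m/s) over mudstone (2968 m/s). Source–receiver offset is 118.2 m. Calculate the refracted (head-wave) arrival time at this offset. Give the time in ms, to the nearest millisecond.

42 ms

θ_c = arcsin(V₁/V₂) = arcsin(1871/2968) = 39.08°, cos θ_c = 0.7763.
Intercept time tᵢ = 2h cos θ_c / V₁ = 2·2.8·0.7763/1871 = 0.00232 s.
t = x/V₂ + tᵢ = 118.2/2968 + 0.00232 = 0.04215 s.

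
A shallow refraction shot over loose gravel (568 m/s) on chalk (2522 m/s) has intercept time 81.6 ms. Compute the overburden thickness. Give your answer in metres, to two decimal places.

23.79 m

h = tᵢ·V₁·V₂ / (2·√(V₂²−V₁²)).
√(V₂²−V₁²) = √(2522² − 568²) = 2457.2 m/s.
h = 0.0816 s × 568 × 2522 / (2 × 2457.2) = 23.79 m.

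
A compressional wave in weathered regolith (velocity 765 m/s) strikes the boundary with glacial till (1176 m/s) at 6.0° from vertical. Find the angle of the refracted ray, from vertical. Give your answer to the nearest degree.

9°

Snell's law: sin θ₂ = (V₂/V₁)·sin θ₁ = (1176/765)·sin 6.0° = 0.1607.
θ₂ = arcsin 0.1607 = 9.25° from the normal.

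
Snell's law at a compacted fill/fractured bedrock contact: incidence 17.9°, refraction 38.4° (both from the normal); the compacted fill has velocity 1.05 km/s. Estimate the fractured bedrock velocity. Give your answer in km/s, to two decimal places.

Snell's law: sin 17.9°/V₁ = sin 38.4°/V₂.
V₂ = V₁·sin 38.4°/sin 17.9° = 1.05 × 2.0209 = 2.12 km/s.

2.12 km/s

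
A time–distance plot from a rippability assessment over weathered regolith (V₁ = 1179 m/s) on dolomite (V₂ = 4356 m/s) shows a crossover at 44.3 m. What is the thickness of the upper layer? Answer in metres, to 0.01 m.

h = (x_cross/2)·√((V₂−V₁)/(V₂+V₁)).
(V₂−V₁)/(V₂+V₁) = (4356−1179)/(4356+1179) = 0.5740; √ = 0.7576.
h = (44.3/2)·0.7576 = 16.78 m.

16.78 m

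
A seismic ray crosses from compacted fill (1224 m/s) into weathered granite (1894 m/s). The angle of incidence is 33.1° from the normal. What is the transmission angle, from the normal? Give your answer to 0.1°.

Snell's law: sin θ₂ = (V₂/V₁)·sin θ₁ = (1894/1224)·sin 33.1° = 0.8450.
θ₂ = arcsin 0.8450 = 57.68° from the normal.

57.7°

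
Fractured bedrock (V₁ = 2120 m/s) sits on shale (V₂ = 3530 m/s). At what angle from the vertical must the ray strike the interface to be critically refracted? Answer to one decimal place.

36.9°

Critical incidence: sin θ_c = V₁/V₂ = 2120/3530 = 0.6006.
θ_c = arcsin 0.6006 = 36.91°.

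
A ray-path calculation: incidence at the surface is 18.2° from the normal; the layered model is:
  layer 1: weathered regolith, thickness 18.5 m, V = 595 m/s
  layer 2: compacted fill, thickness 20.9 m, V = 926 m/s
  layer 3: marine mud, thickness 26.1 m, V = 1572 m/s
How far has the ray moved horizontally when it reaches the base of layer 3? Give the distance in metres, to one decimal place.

55.8 m

Apply Snell's law at each interface; in layer i the horizontal offset is hᵢ·tan θᵢ.
Layer 1: θ = 18.20°; offset = 18.5·tan 18.20° = 6.082 m.
Layer 2: sin θ = 926·sin 18.2°/595 = 0.4861, θ = 29.08°; offset = 20.9·tan 29.08° = 11.625 m.
Layer 3: sin θ = 1572·sin 18.2°/595 = 0.8252, θ = 55.61°; offset = 26.1·tan 55.61° = 38.130 m.
Summing the layer offsets gives 55.837 m.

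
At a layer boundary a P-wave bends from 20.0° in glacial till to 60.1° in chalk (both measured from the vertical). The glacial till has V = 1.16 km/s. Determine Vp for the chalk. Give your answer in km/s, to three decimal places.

sin 20.0° = 0.3420; sin 60.1° = 0.8669.
V₂ = V₁·(sin θ₂/sin θ₁) = 1.16·(0.8669/0.3420) = 2.940 km/s.

2.940 km/s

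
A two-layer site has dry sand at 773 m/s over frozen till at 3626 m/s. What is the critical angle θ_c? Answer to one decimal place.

Critical incidence: sin θ_c = V₁/V₂ = 773/3626 = 0.2132.
θ_c = arcsin 0.2132 = 12.31°.

12.3°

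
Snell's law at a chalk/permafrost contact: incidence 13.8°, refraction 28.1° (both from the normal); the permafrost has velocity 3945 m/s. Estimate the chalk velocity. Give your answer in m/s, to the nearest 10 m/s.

2000 m/s

Snell's law: sin 13.8°/V₁ = sin 28.1°/V₂.
V₁ = V₂·sin 13.8°/sin 28.1° = 3945 × 0.5064 = 1997.86 m/s.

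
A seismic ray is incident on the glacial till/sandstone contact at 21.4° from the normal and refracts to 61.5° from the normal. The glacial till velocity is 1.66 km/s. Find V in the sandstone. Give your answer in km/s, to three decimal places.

Snell's law: sin 21.4°/V₁ = sin 61.5°/V₂.
V₂ = V₁·sin 61.5°/sin 21.4° = 1.66 × 2.4085 = 3.998 km/s.

3.998 km/s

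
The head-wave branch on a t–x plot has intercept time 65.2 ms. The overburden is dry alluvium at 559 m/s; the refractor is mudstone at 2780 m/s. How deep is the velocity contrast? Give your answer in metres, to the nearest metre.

θ_c = arcsin(559/2780) = 11.60°; cos θ_c = 0.9796.
tᵢ = 2h cos θ_c/V₁ ⇒ h = tᵢ·V₁/(2 cos θ_c) = 0.0652·559/(2·0.9796) = 18.60 m.

19 m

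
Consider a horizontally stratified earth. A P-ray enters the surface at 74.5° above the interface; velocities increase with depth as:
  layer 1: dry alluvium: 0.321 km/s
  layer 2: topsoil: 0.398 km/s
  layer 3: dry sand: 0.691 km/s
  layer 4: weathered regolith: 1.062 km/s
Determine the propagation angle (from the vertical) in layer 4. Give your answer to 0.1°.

62.1°

From the normal: θ₁ = 90° − 74.5° = 15.5°.
Snell's law across each interface conserves sin θ / V, so sin θ_4 = V_4·sin θ₁/V₁.
sin θ_4 = 1.062 × sin 15.5° / 0.321 = 0.8841.
θ_4 = arcsin 0.8841 = 62.15°.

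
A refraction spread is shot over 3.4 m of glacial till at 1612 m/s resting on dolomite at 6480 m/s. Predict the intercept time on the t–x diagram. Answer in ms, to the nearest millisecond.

4 ms

tᵢ = 2h·√(V₂²−V₁²)/(V₁V₂).
√(V₂²−V₁²) = √(6480²−1612²) = 6276.3 m/s.
tᵢ = 2·3.4·6276.3/(1612·6480) = 0.00409 s.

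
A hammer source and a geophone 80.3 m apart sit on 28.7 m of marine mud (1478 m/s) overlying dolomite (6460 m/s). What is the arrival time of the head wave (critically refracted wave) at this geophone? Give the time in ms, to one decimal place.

t = x/V₂ + 2h·√(V₂²−V₁²)/(V₁V₂).
√(V₂²−V₁²) = √(6460²−1478²) = 6288.6 m/s; delay term = 2·28.7·6288.6/(1478·6460) = 0.03781 s.
t = 80.3/6460 + 0.03781 = 0.05024 s.

50.2 ms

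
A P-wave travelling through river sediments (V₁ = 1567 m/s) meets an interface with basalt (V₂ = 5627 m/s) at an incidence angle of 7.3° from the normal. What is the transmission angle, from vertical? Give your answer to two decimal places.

Snell's law: sin θ₂ = (V₂/V₁)·sin θ₁ = (5627/1567)·sin 7.3° = 0.4563.
θ₂ = sin⁻¹(0.4563) = 27.15° (from vertical).

27.15°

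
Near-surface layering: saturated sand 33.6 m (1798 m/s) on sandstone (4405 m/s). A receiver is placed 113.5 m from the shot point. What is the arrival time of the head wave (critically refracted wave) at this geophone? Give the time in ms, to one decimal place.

59.9 ms

θ_c = arcsin(V₁/V₂) = arcsin(1798/4405) = 24.09°, cos θ_c = 0.9129.
Intercept time tᵢ = 2h cos θ_c / V₁ = 2·33.6·0.9129/1798 = 0.03412 s.
t = x/V₂ + tᵢ = 113.5/4405 + 0.03412 = 0.05989 s.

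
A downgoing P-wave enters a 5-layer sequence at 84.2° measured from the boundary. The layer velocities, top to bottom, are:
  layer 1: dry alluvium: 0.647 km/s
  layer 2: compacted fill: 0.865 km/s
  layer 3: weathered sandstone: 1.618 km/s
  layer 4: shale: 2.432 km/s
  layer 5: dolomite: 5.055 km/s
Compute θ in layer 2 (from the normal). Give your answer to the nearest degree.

8°

From the normal: θ₁ = 90° − 84.2° = 5.8°.
Snell's law across each interface conserves sin θ / V, so sin θ_2 = V_2·sin θ₁/V₁.
sin θ_2 = 0.865 × sin 5.8° / 0.647 = 0.1351.
θ_2 = 7.76° from the vertical.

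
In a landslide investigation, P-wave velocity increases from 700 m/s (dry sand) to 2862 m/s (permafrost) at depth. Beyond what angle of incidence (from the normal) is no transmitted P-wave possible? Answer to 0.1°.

14.2°

At critical incidence the refracted ray runs along the interface (θ₂ = 90°), so sin θ_c = V₁/V₂.
θ_c = arcsin(700/2862) = arcsin 0.2446 = 14.16°.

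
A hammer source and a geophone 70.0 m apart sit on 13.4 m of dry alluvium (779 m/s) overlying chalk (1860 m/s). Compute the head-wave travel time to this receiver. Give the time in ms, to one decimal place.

θ_c = arcsin(V₁/V₂) = arcsin(779/1860) = 24.76°, cos θ_c = 0.9081.
Intercept time tᵢ = 2h cos θ_c / V₁ = 2·13.4·0.9081/779 = 0.03124 s.
t = x/V₂ + tᵢ = 70.0/1860 + 0.03124 = 0.06887 s.

68.9 ms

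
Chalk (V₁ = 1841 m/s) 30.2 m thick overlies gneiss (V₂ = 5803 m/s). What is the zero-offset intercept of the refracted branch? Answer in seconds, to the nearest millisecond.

0.031 s

tᵢ = 2h·√(V₂²−V₁²)/(V₁V₂).
√(V₂²−V₁²) = √(5803²−1841²) = 5503.2 m/s.
tᵢ = 2·30.2·5503.2/(1841·5803) = 0.03111 s.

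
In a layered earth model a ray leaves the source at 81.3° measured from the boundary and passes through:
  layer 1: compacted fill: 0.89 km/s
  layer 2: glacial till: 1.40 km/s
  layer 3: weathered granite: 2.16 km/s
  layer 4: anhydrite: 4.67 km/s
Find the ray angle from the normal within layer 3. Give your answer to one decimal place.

21.5°

From the normal: θ₁ = 90° − 81.3° = 8.7°.
Ray parameter p = sin 8.7° / 0.89 = 1.6996e-01 s/km.
sin θ_3 = p·V_3 = 1.6996e-01 × 2.16 = 0.3671.
θ_3 = 21.54° from the vertical.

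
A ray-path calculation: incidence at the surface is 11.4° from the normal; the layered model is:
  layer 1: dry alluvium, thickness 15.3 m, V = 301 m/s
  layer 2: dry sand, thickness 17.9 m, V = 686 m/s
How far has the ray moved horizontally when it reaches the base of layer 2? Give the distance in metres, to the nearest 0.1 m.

Ray parameter p = sin 11.4° / 301 m/s = 6.5667e-04 s/m.
Layer 1: θ = 11.40°; offset = 15.3·tan 11.40° = 3.085 m.
Layer 2: sin θ = p·686 = 0.4505 → θ = 26.77°; offset = 17.9·tan 26.77° = 9.032 m.
Total horizontal offset = 12.117 m.

12.1 m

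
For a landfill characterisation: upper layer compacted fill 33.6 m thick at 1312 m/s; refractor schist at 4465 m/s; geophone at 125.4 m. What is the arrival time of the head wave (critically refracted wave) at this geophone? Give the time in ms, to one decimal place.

77.0 ms

t = x/V₂ + 2h·√(V₂²−V₁²)/(V₁V₂).
√(V₂²−V₁²) = √(4465²−1312²) = 4267.9 m/s; delay term = 2·33.6·4267.9/(1312·4465) = 0.04896 s.
t = 125.4/4465 + 0.04896 = 0.07704 s.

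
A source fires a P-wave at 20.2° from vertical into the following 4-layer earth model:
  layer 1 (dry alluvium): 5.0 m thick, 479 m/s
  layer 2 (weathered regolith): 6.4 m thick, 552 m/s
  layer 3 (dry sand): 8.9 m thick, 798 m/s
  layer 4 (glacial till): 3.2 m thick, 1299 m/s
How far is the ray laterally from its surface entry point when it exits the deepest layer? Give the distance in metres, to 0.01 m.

19.41 m

Ray parameter p = sin 20.2° / 479 m/s = 7.2087e-04 s/m.
Layer 1: θ = 20.20°; offset = 5.0·tan 20.20° = 1.8396 m.
Layer 2: sin θ = p·552 = 0.3979 → θ = 23.45°; offset = 6.4·tan 23.45° = 2.7759 m.
Layer 3: sin θ = p·798 = 0.5753 → θ = 35.12°; offset = 8.9·tan 35.12° = 6.2591 m.
Layer 4: sin θ = p·1299 = 0.9364 → θ = 69.46°; offset = 3.2·tan 69.46° = 8.5396 m.
Σ offsets = 19.4143 m.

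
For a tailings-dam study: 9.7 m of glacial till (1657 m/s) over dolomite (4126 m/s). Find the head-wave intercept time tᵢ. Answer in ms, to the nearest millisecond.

11 ms

θ_c = arcsin(V₁/V₂) = arcsin(1657/4126) = 23.68°; cos θ_c = 0.9158.
tᵢ = 2h·cos θ_c / V₁ = 2·9.7·0.9158 / 1657 = 0.01072 s.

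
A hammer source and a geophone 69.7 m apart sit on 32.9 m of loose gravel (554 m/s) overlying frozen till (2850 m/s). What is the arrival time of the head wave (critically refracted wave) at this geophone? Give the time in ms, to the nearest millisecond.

141 ms

θ_c = arcsin(V₁/V₂) = arcsin(554/2850) = 11.21°, cos θ_c = 0.9809.
Intercept time tᵢ = 2h cos θ_c / V₁ = 2·32.9·0.9809/554 = 0.11651 s.
t = x/V₂ + tᵢ = 69.7/2850 + 0.11651 = 0.14096 s.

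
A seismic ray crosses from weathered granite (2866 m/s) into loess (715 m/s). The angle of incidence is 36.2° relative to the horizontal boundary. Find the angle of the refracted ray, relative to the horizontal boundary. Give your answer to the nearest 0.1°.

Angle from the normal: 90° − 36.2° = 53.8°.
sin θ₁/V₁ = sin θ₂/V₂ ⇒ sin θ₂ = 715·sin 53.8°/2866 = 715·0.8070/2866 = 0.2013.
θ₂ = arcsin 0.2013 = 11.61° from the normal.
From the interface: 90° − 11.61° = 78.39°.

78.4°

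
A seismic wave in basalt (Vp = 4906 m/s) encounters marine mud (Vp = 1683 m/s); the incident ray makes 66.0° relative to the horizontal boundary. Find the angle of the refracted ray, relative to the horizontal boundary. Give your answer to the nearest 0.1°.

Angle from the normal: 90° − 66.0° = 24.0°.
sin θ₁/V₁ = sin θ₂/V₂ ⇒ sin θ₂ = 1683·sin 24.0°/4906 = 1683·0.4067/4906 = 0.1395.
θ₂ = sin⁻¹(0.1395) = 8.02° (from vertical).
From the interface: 90° − 8.02° = 81.98°.

82.0°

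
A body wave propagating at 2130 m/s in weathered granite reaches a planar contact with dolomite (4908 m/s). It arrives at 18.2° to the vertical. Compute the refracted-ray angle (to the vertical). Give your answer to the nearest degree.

46°

Snell's law: sin θ₂ = (V₂/V₁)·sin θ₁ = (4908/2130)·sin 18.2° = 0.7197.
θ₂ = sin⁻¹(0.7197) = 46.03° (from vertical).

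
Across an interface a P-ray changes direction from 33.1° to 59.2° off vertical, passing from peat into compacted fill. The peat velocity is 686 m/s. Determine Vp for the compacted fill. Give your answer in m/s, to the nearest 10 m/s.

1080 m/s

Snell's law: sin 33.1°/V₁ = sin 59.2°/V₂.
V₂ = V₁·sin 59.2°/sin 33.1° = 686 × 1.5729 = 1079.00 m/s.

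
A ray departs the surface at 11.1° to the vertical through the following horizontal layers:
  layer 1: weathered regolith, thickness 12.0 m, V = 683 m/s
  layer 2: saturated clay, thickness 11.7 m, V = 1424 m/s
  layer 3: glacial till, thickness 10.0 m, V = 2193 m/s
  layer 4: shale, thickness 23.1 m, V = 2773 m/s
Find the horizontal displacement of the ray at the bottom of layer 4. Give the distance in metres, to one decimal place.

44.3 m

p = sin θ₁/V₁ = sin 11.1°/683 = 2.8188e-04 s/m is conserved through the stack.
Layer 1: θ = 11.10°; offset = 12.0·tan 11.10° = 2.354 m.
Layer 2: sin θ = p·1424 = 0.4014 → θ = 23.67°; offset = 11.7·tan 23.67° = 5.127 m.
Layer 3: sin θ = p·2193 = 0.6182 → θ = 38.18°; offset = 10.0·tan 38.18° = 7.864 m.
Layer 4: sin θ = p·2773 = 0.7816 → θ = 51.41°; offset = 23.1·tan 51.41° = 28.949 m.
Σ offsets = 44.295 m.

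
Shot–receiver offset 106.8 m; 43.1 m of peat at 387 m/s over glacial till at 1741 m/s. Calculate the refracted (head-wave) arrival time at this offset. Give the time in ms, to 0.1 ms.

t = x/V₂ + 2h·√(V₂²−V₁²)/(V₁V₂).
√(V₂²−V₁²) = √(1741²−387²) = 1697.4 m/s; delay term = 2·43.1·1697.4/(387·1741) = 0.21717 s.
t = 106.8/1741 + 0.21717 = 0.27851 s.

278.5 ms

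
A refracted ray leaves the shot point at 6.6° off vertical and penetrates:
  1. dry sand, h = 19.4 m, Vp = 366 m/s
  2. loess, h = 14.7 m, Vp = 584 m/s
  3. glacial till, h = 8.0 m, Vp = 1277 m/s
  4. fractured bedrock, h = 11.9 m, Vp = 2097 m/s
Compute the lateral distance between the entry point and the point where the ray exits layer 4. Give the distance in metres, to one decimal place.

Ray parameter p = sin 6.6° / 366 m/s = 3.1404e-04 s/m.
Layer 1: θ = 6.60°; offset = 19.4·tan 6.60° = 2.245 m.
Layer 2: sin θ = p·584 = 0.1834 → θ = 10.57°; offset = 14.7·tan 10.57° = 2.742 m.
Layer 3: sin θ = p·1277 = 0.4010 → θ = 23.64°; offset = 8.0·tan 23.64° = 3.502 m.
Layer 4: sin θ = p·2097 = 0.6585 → θ = 41.19°; offset = 11.9·tan 41.19° = 10.413 m.
Σ offsets = 18.903 m.

18.9 m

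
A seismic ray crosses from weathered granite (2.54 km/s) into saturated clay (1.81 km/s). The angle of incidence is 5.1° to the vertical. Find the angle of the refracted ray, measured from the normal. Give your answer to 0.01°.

Snell's law: sin θ₂ = (V₂/V₁)·sin θ₁ = (1.81/2.54)·sin 5.1° = 0.0633.
θ₂ = sin⁻¹(0.0633) = 3.63° (from vertical).

3.63°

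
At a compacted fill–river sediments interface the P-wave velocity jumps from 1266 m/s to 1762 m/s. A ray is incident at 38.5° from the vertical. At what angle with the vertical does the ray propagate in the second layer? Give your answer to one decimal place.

sin θ₁/V₁ = sin θ₂/V₂ ⇒ sin θ₂ = 1762·sin 38.5°/1266 = 1762·0.6225/1266 = 0.8664.
θ₂ = arcsin 0.8664 = 60.04° from the normal.

60.0°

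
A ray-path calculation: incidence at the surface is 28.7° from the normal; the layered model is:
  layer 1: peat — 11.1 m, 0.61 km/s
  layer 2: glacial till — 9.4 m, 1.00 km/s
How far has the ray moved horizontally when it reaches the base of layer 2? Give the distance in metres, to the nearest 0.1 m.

Apply Snell's law at each interface; in layer i the horizontal offset is hᵢ·tan θᵢ.
Layer 1: θ = 28.70°; offset = 11.1·tan 28.70° = 6.077 m.
Layer 2: sin θ = 1.00·sin 28.7°/0.61 = 0.7873, θ = 51.93°; offset = 9.4·tan 51.93° = 12.001 m.
Total horizontal offset = 18.078 m.

18.1 m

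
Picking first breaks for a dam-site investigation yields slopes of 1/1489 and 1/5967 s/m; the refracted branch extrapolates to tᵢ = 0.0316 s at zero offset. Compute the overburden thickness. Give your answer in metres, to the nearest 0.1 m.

24.3 m

θ_c = arcsin(1489/5967) = 14.45°; cos θ_c = 0.9684.
tᵢ = 2h cos θ_c/V₁ ⇒ h = tᵢ·V₁/(2 cos θ_c) = 0.0316·1489/(2·0.9684) = 24.29 m.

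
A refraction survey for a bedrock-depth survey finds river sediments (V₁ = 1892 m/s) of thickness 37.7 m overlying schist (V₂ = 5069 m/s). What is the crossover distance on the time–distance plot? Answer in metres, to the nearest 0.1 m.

111.6 m

x_cross = 2h·√((V₂+V₁)/(V₂−V₁)).
(V₂+V₁)/(V₂−V₁) = (5069+1892)/(5069−1892) = 2.1911; √ = 1.4802.
x_cross = 2·37.7·1.4802 = 111.61 m.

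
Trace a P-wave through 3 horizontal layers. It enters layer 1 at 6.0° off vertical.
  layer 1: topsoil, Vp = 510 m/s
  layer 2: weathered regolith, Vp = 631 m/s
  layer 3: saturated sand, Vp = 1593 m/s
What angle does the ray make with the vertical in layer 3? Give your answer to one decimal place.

19.1°

Ray parameter p = sin 6.0° / 510 = 2.0496e-04 s/m.
sin θ_3 = p·V_3 = 2.0496e-04 × 1593 = 0.3265.
θ_3 = 19.06° from the vertical.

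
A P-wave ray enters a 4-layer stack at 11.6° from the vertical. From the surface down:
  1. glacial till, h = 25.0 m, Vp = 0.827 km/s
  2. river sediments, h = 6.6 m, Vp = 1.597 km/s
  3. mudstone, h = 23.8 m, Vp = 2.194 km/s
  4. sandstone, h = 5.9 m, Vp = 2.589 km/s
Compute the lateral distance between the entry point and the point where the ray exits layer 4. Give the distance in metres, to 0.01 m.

27.70 m

Apply Snell's law at each interface; in layer i the horizontal offset is hᵢ·tan θᵢ.
Layer 1: θ = 11.60°; offset = 25.0·tan 11.60° = 5.1318 m.
Layer 2: sin θ = 1.597·sin 11.6°/0.827 = 0.3883, θ = 22.85°; offset = 6.6·tan 22.85° = 2.7810 m.
Layer 3: sin θ = 2.194·sin 11.6°/0.827 = 0.5335, θ = 32.24°; offset = 23.8·tan 32.24° = 15.0103 m.
Layer 4: sin θ = 2.589·sin 11.6°/0.827 = 0.6295, θ = 39.01°; offset = 5.9·tan 39.01° = 4.7799 m.
Summing the layer offsets gives 27.7029 m.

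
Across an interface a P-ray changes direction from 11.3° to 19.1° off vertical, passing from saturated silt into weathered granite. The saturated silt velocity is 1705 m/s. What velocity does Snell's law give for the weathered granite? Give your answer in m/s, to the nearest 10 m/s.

sin 11.3° = 0.1959; sin 19.1° = 0.3272.
V₂ = V₁·(sin θ₂/sin θ₁) = 1705·(0.3272/0.1959) = 2847.24 m/s.

2850 m/s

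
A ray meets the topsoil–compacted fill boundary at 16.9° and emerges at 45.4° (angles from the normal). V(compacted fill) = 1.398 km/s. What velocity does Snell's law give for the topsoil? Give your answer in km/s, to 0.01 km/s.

Snell's law: sin 16.9°/V₁ = sin 45.4°/V₂.
V₁ = V₂·sin 16.9°/sin 45.4° = 1.398 × 0.4083 = 0.57 km/s.

0.57 km/s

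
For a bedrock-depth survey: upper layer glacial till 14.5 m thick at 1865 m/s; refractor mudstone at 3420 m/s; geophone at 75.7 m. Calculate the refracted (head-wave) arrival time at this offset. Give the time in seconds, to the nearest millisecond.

t = x/V₂ + 2h·√(V₂²−V₁²)/(V₁V₂).
√(V₂²−V₁²) = √(3420²−1865²) = 2866.7 m/s; delay term = 2·14.5·2866.7/(1865·3420) = 0.01303 s.
t = 75.7/3420 + 0.01303 = 0.03517 s.

0.035 s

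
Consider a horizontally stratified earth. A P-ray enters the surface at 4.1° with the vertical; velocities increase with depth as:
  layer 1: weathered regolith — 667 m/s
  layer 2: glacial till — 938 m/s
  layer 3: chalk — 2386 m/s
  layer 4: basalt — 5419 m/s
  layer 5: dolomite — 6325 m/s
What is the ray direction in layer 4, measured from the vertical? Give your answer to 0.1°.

35.5°

Snell's law across each interface conserves sin θ / V, so sin θ_4 = V_4·sin θ₁/V₁.
sin θ_4 = 5419 × sin 4.1° / 667 = 0.5809.
θ_4 = 35.51° from the vertical.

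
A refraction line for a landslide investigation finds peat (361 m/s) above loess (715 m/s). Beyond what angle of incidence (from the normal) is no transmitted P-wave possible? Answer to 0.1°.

30.3°

At critical incidence the refracted ray runs along the interface (θ₂ = 90°), so sin θ_c = V₁/V₂.
θ_c = arcsin(361/715) = arcsin 0.5049 = 30.32°.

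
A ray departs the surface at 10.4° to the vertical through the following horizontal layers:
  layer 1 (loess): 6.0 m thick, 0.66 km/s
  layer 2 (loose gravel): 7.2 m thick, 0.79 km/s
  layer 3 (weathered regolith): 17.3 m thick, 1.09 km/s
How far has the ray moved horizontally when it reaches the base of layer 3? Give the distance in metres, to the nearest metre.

8 m

Ray parameter p = sin 10.4° / 0.66 km/s = 2.7351e-01 s/km.
Layer 1: θ = 10.40°; offset = 6.0·tan 10.40° = 1.101 m.
Layer 2: sin θ = p·0.79 = 0.2161 → θ = 12.48°; offset = 7.2·tan 12.48° = 1.593 m.
Layer 3: sin θ = p·1.09 = 0.2981 → θ = 17.35°; offset = 17.3·tan 17.35° = 5.403 m.
Σ offsets = 8.098 m.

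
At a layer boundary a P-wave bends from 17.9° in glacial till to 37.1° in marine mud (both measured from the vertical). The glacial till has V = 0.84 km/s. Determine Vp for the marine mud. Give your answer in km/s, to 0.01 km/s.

1.65 km/s

sin 17.9° = 0.3074; sin 37.1° = 0.6032.
V₂ = V₁·(sin θ₂/sin θ₁) = 0.84·(0.6032/0.3074) = 1.65 km/s.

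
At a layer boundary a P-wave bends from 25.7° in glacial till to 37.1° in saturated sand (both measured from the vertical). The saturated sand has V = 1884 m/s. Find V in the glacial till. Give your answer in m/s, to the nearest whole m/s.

sin 25.7° = 0.4337; sin 37.1° = 0.6032.
V₁ = V₂·(sin θ₁/sin θ₂) = 1884·(0.4337/0.6032) = 1354.45 m/s.

1354 m/s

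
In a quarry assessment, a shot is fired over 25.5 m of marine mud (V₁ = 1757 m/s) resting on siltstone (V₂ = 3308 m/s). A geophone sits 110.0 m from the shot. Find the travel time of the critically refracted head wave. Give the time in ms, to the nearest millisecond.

θ_c = arcsin(V₁/V₂) = arcsin(1757/3308) = 32.08°, cos θ_c = 0.8473.
Intercept time tᵢ = 2h cos θ_c / V₁ = 2·25.5·0.8473/1757 = 0.02459 s.
t = x/V₂ + tᵢ = 110.0/3308 + 0.02459 = 0.05785 s.

58 ms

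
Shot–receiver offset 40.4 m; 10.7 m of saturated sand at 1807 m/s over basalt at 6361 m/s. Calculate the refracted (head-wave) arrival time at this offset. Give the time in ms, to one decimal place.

t = x/V₂ + 2h·√(V₂²−V₁²)/(V₁V₂).
√(V₂²−V₁²) = √(6361²−1807²) = 6098.9 m/s; delay term = 2·10.7·6098.9/(1807·6361) = 0.01135 s.
t = 40.4/6361 + 0.01135 = 0.01771 s.

17.7 ms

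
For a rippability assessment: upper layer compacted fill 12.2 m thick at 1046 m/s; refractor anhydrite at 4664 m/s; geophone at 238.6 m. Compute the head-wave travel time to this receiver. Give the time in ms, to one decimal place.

73.9 ms

t = x/V₂ + 2h·√(V₂²−V₁²)/(V₁V₂).
√(V₂²−V₁²) = √(4664²−1046²) = 4545.2 m/s; delay term = 2·12.2·4545.2/(1046·4664) = 0.02273 s.
t = 238.6/4664 + 0.02273 = 0.07389 s.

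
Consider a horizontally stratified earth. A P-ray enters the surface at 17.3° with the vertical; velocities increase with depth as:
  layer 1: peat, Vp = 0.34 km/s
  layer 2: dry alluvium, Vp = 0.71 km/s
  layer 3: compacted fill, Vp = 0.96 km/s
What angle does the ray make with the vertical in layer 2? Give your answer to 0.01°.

Snell's law across each interface conserves sin θ / V, so sin θ_2 = V_2·sin θ₁/V₁.
sin θ_2 = 0.71 × sin 17.3° / 0.34 = 0.6210.
θ_2 = arcsin 0.6210 = 38.39°.

38.39°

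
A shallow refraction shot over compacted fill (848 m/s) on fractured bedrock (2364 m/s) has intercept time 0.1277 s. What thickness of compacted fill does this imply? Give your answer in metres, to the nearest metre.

h = tᵢ·V₁·V₂ / (2·√(V₂²−V₁²)).
√(V₂²−V₁²) = √(2364² − 848²) = 2206.7 m/s.
h = 0.1277 s × 848 × 2364 / (2 × 2206.7) = 58.01 m.

58 m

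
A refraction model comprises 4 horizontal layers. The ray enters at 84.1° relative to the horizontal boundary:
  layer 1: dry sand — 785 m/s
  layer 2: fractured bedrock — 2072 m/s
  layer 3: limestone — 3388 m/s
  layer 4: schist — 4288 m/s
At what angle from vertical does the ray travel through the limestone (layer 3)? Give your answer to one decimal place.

26.3°

From the normal: θ₁ = 90° − 84.1° = 5.9°.
Ray parameter p = sin 5.9° / 785 = 1.3095e-04 s/m.
sin θ_3 = p·V_3 = 1.3095e-04 × 3388 = 0.4436.
θ_3 = arcsin 0.4436 = 26.34°.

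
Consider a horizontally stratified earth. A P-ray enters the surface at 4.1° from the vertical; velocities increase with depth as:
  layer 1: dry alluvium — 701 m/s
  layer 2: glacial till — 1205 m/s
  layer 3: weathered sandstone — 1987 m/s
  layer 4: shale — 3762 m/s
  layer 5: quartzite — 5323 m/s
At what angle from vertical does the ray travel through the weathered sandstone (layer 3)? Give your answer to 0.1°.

11.7°

Snell's law across each interface conserves sin θ / V, so sin θ_3 = V_3·sin θ₁/V₁.
sin θ_3 = 1987 × sin 4.1° / 701 = 0.2027.
θ_3 = 11.69° from the vertical.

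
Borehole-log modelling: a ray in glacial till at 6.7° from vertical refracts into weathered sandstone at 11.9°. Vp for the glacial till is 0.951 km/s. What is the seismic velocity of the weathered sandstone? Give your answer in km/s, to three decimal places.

1.681 km/s

Snell's law: sin 6.7°/V₁ = sin 11.9°/V₂.
V₂ = V₁·sin 11.9°/sin 6.7° = 0.951 × 1.7674 = 1.681 km/s.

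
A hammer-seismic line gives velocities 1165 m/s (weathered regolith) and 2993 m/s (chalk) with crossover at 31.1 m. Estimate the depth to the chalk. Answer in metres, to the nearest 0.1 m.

10.3 m

x_cross = 2h·√((V₂+V₁)/(V₂−V₁)) → h = x_cross / (2·√((V₂+V₁)/(V₂−V₁))).
√((V₂+V₁)/(V₂−V₁)) = √((2993+1165)/(2993−1165)) = 1.5082.
h = 31.1 / (2·1.5082) = 10.31 m.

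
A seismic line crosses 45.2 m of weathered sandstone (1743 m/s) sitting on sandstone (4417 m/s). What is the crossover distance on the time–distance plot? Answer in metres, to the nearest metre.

x_cross = 2h·√((V₂+V₁)/(V₂−V₁)).
(V₂+V₁)/(V₂−V₁) = (4417+1743)/(4417−1743) = 2.3037; √ = 1.5178.
x_cross = 2·45.2·1.5178 = 137.21 m.

137 m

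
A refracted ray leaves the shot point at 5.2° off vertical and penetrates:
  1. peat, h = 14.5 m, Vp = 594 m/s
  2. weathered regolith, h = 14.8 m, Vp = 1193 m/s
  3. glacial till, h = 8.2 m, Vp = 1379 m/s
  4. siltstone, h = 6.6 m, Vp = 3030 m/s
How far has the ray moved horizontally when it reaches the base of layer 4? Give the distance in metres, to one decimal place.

9.3 m

p = sin θ₁/V₁ = sin 5.2°/594 = 1.5258e-04 s/m is conserved through the stack.
Layer 1: θ = 5.20°; offset = 14.5·tan 5.20° = 1.320 m.
Layer 2: sin θ = p·1193 = 0.1820 → θ = 10.49°; offset = 14.8·tan 10.49° = 2.740 m.
Layer 3: sin θ = p·1379 = 0.2104 → θ = 12.15°; offset = 8.2·tan 12.15° = 1.765 m.
Layer 4: sin θ = p·3030 = 0.4623 → θ = 27.54°; offset = 6.6·tan 27.54° = 3.441 m.
Total horizontal offset = 9.265 m.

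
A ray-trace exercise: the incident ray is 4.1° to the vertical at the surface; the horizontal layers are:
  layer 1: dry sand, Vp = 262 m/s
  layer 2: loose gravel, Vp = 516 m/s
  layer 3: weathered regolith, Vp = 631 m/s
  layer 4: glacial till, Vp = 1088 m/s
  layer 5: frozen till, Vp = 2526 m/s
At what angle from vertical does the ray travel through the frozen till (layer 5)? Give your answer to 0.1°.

43.6°

Snell's law across each interface conserves sin θ / V, so sin θ_5 = V_5·sin θ₁/V₁.
sin θ_5 = 2526 × sin 4.1° / 262 = 0.6893.
θ_5 = arcsin 0.6893 = 43.58°.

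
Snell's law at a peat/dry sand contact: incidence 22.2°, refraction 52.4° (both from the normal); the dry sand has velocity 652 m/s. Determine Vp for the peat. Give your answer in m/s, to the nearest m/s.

311 m/s

sin 22.2° = 0.3778; sin 52.4° = 0.7923.
V₁ = V₂·(sin θ₁/sin θ₂) = 652·(0.3778/0.7923) = 310.94 m/s.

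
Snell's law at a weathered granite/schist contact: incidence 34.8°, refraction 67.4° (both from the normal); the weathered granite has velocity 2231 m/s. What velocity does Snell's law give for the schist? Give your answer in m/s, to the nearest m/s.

Snell's law: sin 34.8°/V₁ = sin 67.4°/V₂.
V₂ = V₁·sin 67.4°/sin 34.8° = 2231 × 1.6176 = 3608.96 m/s.

3609 m/s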